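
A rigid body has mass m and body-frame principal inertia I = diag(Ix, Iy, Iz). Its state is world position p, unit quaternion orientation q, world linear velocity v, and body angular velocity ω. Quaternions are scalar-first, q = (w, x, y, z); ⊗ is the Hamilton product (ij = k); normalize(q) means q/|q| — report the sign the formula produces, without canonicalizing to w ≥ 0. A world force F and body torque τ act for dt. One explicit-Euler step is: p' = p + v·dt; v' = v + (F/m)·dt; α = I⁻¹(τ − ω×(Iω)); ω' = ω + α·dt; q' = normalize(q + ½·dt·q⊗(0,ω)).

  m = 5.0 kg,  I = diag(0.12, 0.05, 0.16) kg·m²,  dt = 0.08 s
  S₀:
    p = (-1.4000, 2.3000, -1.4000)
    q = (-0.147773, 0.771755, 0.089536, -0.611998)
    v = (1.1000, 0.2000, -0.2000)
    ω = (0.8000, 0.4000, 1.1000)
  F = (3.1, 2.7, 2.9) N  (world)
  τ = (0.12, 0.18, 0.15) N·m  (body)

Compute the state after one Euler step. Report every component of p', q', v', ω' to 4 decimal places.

ω×(Iω) gyroscopic = (0.0484, -0.0352, -0.0224)
angular accel α = (0.5967, 4.3040, 1.0775)
ω + α·dt = (0.8477, 0.7443, 1.1862)
2q̇ = q⊗(0,ω) = (0.0199794, 0.2250704, -1.3976381, 0.0745229)
q' = normalize(q + ½dt·q⊗(0,ω)) = (-0.1467, 0.7795, 0.0336, -0.6080)
linear accel F/m = (0.6200, 0.5400, 0.5800)
new position p' = (-1.3120, 2.3160, -1.4160)
new velocity v' = (1.1496, 0.2432, -0.1536)

p' = (-1.3120, 2.3160, -1.4160)
q' = (-0.1467, 0.7795, 0.0336, -0.6080)
v' = (1.1496, 0.2432, -0.1536)
ω' = (0.8477, 0.7443, 1.1862)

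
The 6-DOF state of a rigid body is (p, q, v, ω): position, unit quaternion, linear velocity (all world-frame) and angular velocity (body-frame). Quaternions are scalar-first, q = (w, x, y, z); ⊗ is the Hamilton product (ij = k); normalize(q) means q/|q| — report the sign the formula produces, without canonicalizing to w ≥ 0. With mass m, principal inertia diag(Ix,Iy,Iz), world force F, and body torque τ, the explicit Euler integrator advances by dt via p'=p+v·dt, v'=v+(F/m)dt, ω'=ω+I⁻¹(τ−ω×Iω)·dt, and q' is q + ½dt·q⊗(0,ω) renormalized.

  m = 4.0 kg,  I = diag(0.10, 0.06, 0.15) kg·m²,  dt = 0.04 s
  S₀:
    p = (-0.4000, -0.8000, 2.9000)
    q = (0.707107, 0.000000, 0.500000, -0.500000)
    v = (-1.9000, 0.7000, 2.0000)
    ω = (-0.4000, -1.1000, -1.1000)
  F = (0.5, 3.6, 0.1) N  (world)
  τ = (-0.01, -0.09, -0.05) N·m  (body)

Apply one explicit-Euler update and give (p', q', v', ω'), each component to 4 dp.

p' = (-0.4760, -0.7720, 2.9800)
q' = (0.7067, -0.0276, 0.4882, -0.5113)
v' = (-1.8950, 0.7360, 2.0010)
ω' = (-0.4476, -1.1453, -1.1086)

a = F/m = (0.1250, 0.9000, 0.0250)
p' = p + v·dt = (-0.4760, -0.7720, 2.9800)
new velocity v' = (-1.8950, 0.7360, 2.0010)
precession coupling ω×(Iω) = (0.1089, -0.0220, -0.0176)
(τ − ω×Iω)/I = (-1.1890, -1.1333, -0.2160)
new body rate ω' = (-0.4476, -1.1453, -1.1086)
2q̇ = q⊗(0,ω) = (0.0000000, -1.3828428, -0.5778177, -0.5778177)
q + ½dt·q⊗(0,ω), renormalized = (0.7067, -0.0276, 0.4882, -0.5113)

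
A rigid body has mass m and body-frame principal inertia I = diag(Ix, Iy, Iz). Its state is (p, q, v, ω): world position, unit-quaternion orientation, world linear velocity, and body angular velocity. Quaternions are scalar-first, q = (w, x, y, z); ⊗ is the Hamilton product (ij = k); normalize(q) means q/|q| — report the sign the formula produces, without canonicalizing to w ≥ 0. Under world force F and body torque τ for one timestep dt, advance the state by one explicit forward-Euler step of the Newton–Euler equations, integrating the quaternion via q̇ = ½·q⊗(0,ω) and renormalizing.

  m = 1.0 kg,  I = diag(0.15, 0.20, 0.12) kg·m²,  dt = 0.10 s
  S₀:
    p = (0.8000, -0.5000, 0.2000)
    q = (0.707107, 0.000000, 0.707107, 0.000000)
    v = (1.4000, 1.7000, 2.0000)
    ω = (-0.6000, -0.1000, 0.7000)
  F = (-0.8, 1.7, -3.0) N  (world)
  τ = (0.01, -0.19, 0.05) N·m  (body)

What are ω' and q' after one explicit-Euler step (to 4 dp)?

α = I⁻¹(τ − ω×Iω) = (0.0293, -0.8870, 0.3917)
new body rate ω' = (-0.5971, -0.1887, 0.7392)
q⊗(0,ω) = (0.0707107, 0.0707107, -0.0707107, 0.9192391)
q' = normalize(q + ½dt·q⊗(0,ω)) = (0.7099, 0.0035, 0.7028, 0.0459)

ω' = (-0.5971, -0.1887, 0.7392)
q' = (0.7099, 0.0035, 0.7028, 0.0459)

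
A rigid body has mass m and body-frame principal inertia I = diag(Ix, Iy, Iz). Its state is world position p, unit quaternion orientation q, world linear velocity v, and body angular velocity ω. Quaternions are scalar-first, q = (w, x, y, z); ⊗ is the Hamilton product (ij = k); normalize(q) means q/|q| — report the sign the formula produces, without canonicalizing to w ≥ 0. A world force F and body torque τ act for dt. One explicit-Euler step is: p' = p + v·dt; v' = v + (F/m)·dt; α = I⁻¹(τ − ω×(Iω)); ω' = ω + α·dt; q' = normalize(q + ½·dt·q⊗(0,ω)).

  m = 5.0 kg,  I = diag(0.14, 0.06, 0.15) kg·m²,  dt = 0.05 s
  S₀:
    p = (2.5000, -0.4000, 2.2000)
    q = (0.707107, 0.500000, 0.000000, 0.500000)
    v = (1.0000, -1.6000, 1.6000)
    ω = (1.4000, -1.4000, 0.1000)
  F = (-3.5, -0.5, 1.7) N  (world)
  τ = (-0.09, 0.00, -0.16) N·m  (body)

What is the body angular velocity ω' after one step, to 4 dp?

ω' = (1.3724, -1.3988, -0.0056)

(τ − ω×Iω)/I = (-0.5529, 0.0233, -2.1120)
ω' = ω + α·dt = (1.3724, -1.3988, -0.0056)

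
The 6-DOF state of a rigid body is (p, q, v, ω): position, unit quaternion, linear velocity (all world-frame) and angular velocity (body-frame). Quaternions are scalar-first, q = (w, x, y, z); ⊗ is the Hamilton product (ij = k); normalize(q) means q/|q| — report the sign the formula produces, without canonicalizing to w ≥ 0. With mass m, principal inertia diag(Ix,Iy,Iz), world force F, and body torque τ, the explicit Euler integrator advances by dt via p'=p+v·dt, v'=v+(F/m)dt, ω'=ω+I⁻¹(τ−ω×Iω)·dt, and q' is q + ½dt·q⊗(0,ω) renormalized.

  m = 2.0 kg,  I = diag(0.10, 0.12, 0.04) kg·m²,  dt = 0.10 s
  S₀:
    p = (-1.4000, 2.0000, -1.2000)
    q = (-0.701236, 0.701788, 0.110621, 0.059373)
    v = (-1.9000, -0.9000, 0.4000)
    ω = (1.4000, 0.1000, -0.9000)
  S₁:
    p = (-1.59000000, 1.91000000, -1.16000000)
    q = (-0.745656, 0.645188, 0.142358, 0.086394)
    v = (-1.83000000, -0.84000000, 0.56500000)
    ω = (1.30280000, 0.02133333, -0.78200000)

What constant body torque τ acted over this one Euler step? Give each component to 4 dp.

τ = (-0.0900, -0.1700, 0.0500)

ω₁ − ω₀ = (-0.09720000, -0.07866667, 0.11800000)
gyro term ω₀×Iω₀ = (0.0072, -0.0756, 0.0028)
I·α + gyro = (-0.0900, -0.1700, 0.0500)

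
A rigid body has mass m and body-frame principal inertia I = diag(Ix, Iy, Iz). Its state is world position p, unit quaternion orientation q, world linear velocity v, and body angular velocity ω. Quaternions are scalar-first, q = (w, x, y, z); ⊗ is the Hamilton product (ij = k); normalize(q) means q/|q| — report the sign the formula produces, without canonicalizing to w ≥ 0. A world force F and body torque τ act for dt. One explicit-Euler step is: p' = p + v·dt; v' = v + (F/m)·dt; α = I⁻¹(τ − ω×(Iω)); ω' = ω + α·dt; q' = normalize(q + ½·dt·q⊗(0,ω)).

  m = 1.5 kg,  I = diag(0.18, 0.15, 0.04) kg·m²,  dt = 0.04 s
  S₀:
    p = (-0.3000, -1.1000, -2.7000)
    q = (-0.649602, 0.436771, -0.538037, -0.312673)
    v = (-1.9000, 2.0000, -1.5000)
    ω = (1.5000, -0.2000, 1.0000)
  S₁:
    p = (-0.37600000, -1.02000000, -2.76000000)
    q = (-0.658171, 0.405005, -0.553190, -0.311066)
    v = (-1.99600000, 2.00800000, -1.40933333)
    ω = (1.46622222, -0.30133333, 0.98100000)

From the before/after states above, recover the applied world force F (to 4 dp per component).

velocity change Δv = (-0.09600000, 0.00800000, 0.09066667)
m·(v₁−v₀)/dt = (-3.6000, 0.3000, 3.4000)

F = (-3.6000, 0.3000, 3.4000)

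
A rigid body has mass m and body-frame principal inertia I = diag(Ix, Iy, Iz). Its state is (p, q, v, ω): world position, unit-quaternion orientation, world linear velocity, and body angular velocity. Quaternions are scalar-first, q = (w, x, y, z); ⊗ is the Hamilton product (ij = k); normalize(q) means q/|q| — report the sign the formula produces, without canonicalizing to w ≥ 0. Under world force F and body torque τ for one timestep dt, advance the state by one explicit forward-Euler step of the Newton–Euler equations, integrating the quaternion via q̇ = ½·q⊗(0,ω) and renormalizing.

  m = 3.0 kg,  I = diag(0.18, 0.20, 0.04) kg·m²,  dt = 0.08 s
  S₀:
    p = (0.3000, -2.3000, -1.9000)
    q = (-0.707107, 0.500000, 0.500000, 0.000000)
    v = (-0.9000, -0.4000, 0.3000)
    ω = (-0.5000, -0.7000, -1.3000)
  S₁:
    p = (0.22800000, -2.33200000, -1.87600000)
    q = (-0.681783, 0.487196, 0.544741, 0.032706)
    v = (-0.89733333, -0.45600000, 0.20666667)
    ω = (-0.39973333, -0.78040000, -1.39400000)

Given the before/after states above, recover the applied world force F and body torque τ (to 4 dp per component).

F = (0.1000, -2.1000, -3.5000)
τ = (0.0800, -0.1100, -0.0400)

v₁ − v₀ = (0.00266667, -0.05600000, -0.09333333)
applied force F = (0.1000, -2.1000, -3.5000)
rate change Δω = (0.10026667, -0.08040000, -0.09400000)
precession coupling = (-0.1456, 0.0910, 0.0070)
I·α + gyro = (0.0800, -0.1100, -0.0400)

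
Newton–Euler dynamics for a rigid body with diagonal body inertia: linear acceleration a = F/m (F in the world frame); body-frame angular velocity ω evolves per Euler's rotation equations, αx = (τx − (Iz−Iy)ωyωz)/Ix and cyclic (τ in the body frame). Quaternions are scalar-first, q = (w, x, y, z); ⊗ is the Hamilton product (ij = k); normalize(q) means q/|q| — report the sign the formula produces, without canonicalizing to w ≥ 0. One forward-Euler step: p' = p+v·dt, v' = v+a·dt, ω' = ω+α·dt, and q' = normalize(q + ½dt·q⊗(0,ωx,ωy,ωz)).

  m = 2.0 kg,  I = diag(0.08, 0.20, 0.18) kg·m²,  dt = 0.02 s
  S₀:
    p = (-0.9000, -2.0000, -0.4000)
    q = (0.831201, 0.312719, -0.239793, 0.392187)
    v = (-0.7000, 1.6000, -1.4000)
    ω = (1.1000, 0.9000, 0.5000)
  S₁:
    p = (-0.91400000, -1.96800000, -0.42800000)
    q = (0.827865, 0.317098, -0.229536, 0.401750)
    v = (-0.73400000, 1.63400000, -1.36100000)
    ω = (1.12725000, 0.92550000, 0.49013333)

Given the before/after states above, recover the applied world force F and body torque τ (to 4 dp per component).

F = (-3.4000, 3.4000, 3.9000)
τ = (0.1000, 0.2000, 0.0300)

v₁ − v₀ = (-0.03400000, 0.03400000, 0.03900000)
applied force F = (-3.4000, 3.4000, 3.9000)
ω₁ − ω₀ = (0.02725000, 0.02550000, -0.00986667)
gyro term ω₀×Iω₀ = (-0.0090, -0.0550, 0.1188)
I·α + gyro = (0.1000, 0.2000, 0.0300)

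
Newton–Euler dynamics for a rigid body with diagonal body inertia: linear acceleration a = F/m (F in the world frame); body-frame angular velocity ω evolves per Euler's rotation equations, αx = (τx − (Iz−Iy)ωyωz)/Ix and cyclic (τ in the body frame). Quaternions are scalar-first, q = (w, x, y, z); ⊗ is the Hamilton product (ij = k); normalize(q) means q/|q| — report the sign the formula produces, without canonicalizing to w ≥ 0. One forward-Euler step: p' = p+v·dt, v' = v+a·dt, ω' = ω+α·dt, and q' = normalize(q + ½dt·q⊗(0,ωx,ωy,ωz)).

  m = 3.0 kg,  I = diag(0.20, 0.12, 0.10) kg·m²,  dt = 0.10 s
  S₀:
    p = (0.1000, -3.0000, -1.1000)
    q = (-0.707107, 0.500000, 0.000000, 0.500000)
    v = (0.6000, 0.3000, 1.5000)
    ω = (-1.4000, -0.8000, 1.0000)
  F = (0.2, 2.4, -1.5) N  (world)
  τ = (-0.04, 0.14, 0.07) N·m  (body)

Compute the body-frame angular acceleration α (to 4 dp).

α = (-0.2800, 2.3333, 1.5960)

precession coupling ω×(Iω) = (0.0160, -0.1400, -0.0896)
(τ − ω×Iω)/I = (-0.2800, 2.3333, 1.5960)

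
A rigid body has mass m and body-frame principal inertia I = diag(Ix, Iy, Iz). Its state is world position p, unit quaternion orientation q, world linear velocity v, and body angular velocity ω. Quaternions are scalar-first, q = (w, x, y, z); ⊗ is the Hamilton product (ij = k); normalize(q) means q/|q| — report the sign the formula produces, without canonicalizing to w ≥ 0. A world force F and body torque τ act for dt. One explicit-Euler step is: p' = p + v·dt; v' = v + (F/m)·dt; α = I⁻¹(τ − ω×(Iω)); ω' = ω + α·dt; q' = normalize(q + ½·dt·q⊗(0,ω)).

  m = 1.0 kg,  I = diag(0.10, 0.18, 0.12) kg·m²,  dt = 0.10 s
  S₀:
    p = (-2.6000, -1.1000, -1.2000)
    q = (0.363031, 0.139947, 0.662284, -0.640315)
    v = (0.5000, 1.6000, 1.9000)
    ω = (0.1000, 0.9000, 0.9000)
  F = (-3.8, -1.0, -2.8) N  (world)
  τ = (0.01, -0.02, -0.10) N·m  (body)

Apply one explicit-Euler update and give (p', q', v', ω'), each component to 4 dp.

a = (-3.8000, -1.0000, -2.8000)
new position p' = (-2.5500, -0.9400, -1.0100)
v' = v + a·dt = (0.1200, 1.5000, 1.6200)
(τ − ω×Iω)/I = (0.5860, -0.1011, -0.8933)
ω' = ω + α·dt = (0.1586, 0.8899, 0.8107)
q⊗(0,ω) = (-0.0337668, 1.2086422, 0.1367441, 0.3864518)
updated quaternion q' = (0.3606, 0.2000, 0.6678, -0.6197)

p' = (-2.5500, -0.9400, -1.0100)
q' = (0.3606, 0.2000, 0.6678, -0.6197)
v' = (0.1200, 1.5000, 1.6200)
ω' = (0.1586, 0.8899, 0.8107)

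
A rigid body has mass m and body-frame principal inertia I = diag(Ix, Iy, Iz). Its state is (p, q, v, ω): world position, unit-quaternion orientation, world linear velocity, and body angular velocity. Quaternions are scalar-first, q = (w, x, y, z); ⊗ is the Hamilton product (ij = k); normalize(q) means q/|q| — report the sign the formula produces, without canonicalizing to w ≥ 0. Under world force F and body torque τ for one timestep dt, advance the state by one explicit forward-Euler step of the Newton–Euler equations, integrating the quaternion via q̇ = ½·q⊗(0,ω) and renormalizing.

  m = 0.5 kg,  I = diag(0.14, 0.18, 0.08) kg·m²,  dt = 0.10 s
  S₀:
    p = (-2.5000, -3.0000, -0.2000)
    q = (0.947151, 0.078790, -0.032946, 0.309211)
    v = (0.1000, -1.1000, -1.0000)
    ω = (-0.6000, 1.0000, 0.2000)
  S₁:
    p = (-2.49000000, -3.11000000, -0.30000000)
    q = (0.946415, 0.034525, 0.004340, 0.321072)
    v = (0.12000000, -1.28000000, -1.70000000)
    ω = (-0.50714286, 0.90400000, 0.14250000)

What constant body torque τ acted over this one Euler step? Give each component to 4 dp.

τ = (0.1100, -0.1800, -0.0700)

Δω = ω₁−ω₀ = (0.09285714, -0.09600000, -0.05750000)
I·α + gyro = (0.1100, -0.1800, -0.0700)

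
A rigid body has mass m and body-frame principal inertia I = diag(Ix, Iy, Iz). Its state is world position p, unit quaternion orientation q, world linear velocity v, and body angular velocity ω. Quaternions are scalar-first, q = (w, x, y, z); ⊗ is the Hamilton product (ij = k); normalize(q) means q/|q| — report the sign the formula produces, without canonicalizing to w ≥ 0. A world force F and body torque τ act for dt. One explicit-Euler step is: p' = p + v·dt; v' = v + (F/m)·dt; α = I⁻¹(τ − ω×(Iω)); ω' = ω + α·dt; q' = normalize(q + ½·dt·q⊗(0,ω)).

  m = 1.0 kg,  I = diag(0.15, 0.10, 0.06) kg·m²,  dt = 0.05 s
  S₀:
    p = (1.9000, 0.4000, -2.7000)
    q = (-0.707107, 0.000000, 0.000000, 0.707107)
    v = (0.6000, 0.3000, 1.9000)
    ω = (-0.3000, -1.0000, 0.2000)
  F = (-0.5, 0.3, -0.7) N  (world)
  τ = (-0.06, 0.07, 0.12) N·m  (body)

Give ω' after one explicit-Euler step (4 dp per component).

(τ − ω×Iω)/I = (-0.4533, 0.7540, 2.2500)
ω' = ω + α·dt = (-0.3227, -0.9623, 0.3125)

ω' = (-0.3227, -0.9623, 0.3125)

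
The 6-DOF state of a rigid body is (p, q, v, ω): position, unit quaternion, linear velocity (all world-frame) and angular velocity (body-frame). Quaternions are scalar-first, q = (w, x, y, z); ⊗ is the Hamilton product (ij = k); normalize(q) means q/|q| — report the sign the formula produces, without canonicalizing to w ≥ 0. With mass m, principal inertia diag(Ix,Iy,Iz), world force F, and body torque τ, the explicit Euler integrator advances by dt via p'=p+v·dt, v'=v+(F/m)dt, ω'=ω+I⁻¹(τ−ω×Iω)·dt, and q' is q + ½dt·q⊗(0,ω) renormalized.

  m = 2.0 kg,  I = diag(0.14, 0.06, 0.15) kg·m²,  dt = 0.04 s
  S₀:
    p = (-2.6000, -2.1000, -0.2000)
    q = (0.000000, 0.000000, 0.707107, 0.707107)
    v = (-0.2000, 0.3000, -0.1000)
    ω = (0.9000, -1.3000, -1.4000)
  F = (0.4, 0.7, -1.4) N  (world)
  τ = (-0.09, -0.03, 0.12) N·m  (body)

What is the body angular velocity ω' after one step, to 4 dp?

(τ − ω×Iω)/I = (-1.8129, -0.7100, 0.1760)
ω + α·dt = (0.8275, -1.3284, -1.3930)

ω' = (0.8275, -1.3284, -1.3930)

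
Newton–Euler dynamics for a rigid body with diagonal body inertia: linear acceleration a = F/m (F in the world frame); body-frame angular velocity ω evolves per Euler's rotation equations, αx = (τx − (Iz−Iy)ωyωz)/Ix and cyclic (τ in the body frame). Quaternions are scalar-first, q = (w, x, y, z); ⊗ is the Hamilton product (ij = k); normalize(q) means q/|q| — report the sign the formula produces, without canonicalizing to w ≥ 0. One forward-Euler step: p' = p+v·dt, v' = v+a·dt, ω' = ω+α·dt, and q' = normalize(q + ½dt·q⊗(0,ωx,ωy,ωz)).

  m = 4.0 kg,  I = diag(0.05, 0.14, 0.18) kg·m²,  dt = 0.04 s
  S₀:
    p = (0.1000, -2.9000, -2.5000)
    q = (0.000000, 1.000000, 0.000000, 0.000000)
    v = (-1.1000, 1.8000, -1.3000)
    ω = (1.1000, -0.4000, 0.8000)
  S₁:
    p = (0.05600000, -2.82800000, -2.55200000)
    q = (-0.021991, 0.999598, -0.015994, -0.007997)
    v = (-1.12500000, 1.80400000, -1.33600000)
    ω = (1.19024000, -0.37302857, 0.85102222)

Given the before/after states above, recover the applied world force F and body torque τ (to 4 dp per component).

Δω = ω₁−ω₀ = (0.09024000, 0.02697143, 0.05102222)
ω₀×(Iω₀) = (-0.0128, -0.1144, -0.0396)
I·α + gyro = (0.1000, -0.0200, 0.1900)
Δv = v₁−v₀ = (-0.02500000, 0.00400000, -0.03600000)
F = m·Δv/dt = (-2.5000, 0.4000, -3.6000)

F = (-2.5000, 0.4000, -3.6000)
τ = (0.1000, -0.0200, 0.1900)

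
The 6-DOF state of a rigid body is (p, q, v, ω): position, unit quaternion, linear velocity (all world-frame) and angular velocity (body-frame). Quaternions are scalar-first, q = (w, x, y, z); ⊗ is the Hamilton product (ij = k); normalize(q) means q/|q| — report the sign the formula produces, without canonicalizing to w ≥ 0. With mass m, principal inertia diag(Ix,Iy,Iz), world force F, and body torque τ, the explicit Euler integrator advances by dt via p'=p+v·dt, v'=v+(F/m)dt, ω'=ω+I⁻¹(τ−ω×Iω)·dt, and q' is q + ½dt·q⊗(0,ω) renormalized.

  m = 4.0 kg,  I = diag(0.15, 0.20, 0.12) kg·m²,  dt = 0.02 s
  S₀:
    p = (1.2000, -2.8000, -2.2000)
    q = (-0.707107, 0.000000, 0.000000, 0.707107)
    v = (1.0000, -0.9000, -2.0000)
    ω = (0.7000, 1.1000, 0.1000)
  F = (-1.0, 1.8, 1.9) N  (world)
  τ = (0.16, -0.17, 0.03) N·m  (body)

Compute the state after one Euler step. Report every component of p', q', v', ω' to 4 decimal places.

p' = (1.2200, -2.8180, -2.2400)
q' = (-0.7078, -0.0127, -0.0028, 0.7063)
v' = (0.9950, -0.8910, -1.9905)
ω' = (0.7225, 1.0828, 0.0986)

new position p' = (1.2200, -2.8180, -2.2400)
v' = v + a·dt = (0.9950, -0.8910, -1.9905)
gyro term ω×Iω = (-0.0088, 0.0021, 0.0385)
(τ − ω×Iω)/I = (1.1253, -0.8605, -0.0708)
ω + α·dt = (0.7225, 1.0828, 0.0986)
2q̇ = q⊗(0,ω) = (-0.0707107, -1.2727926, -0.2828428, -0.0707107)
q' = normalize(q + ½dt·q⊗(0,ω)) = (-0.7078, -0.0127, -0.0028, 0.7063)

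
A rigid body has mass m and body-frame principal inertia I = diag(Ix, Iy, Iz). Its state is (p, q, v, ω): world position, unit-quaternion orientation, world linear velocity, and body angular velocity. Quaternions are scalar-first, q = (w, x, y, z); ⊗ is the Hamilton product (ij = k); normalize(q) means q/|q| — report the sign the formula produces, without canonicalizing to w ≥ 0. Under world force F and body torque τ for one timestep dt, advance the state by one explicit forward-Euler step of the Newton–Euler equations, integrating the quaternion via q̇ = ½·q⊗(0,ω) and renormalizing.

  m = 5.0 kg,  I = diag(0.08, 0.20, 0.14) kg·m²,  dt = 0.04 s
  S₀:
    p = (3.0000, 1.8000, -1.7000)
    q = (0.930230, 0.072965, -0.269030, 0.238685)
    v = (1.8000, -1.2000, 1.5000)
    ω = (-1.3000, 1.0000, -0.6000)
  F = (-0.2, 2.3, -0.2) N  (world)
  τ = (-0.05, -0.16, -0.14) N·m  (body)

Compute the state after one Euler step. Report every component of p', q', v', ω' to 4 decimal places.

linear accel F/m = (-0.0400, 0.4600, -0.0400)
p' = p + v·dt = (3.0720, 1.7520, -1.6400)
new velocity v' = (1.7984, -1.1816, 1.4984)
precession coupling ω×(Iω) = (0.0360, -0.0468, -0.1560)
α = I⁻¹(τ − ω×Iω) = (-1.0750, -0.5660, 0.1143)
new body rate ω' = (-1.3430, 0.9774, -0.5954)
Hamilton product q⊗(0,ω) = (0.5070955, -1.2865660, 0.6637185, -0.8349120)
q' = normalize(q + ½dt·q⊗(0,ω)) = (0.9398, 0.0472, -0.2556, 0.2219)

p' = (3.0720, 1.7520, -1.6400)
q' = (0.9398, 0.0472, -0.2556, 0.2219)
v' = (1.7984, -1.1816, 1.4984)
ω' = (-1.3430, 0.9774, -0.5954)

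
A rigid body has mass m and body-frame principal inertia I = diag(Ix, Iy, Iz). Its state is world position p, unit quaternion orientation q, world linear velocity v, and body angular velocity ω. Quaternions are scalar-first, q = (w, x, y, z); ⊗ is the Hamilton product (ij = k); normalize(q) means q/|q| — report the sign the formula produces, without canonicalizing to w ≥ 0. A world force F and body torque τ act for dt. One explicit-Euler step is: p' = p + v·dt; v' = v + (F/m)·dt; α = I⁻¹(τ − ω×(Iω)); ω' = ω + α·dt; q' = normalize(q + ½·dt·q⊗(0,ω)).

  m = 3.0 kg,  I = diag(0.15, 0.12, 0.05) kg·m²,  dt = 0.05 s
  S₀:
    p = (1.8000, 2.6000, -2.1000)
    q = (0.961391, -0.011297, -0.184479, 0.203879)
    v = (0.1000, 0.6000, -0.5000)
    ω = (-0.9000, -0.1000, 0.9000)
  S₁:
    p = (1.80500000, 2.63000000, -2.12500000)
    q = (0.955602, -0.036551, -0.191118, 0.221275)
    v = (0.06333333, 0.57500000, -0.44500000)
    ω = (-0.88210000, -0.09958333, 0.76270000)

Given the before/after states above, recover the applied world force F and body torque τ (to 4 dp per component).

F = (-2.2000, -1.5000, 3.3000)
τ = (0.0600, -0.0800, -0.1400)

ω₁ − ω₀ = (0.01790000, 0.00041667, -0.13730000)
ω₀×(Iω₀) = (0.0063, -0.0810, -0.0027)
τ = I·(Δω/dt) + ω₀×(Iω₀) = (0.0600, -0.0800, -0.1400)
v₁ − v₀ = (-0.03666667, -0.02500000, 0.05500000)
m·(v₁−v₀)/dt = (-2.2000, -1.5000, 3.3000)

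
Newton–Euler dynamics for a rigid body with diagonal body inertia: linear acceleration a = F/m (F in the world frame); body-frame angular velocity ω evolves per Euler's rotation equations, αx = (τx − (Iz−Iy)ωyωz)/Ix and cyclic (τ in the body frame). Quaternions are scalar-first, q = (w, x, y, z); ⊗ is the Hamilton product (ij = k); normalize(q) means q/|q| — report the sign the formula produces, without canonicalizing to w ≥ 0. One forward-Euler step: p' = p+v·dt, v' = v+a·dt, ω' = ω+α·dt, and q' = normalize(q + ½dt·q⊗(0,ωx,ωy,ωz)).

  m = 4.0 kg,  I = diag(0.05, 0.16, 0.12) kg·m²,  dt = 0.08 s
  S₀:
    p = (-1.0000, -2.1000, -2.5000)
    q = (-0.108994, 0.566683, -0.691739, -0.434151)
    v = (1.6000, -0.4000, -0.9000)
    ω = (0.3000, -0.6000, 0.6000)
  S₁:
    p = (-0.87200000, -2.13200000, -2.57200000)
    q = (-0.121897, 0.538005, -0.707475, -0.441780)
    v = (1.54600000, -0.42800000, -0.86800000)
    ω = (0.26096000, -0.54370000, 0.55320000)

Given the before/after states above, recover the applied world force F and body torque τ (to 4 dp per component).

F = (-2.7000, -1.4000, 1.6000)
τ = (-0.0100, 0.1000, -0.0900)

v₁ − v₀ = (-0.05400000, -0.02800000, 0.03200000)
applied force F = (-2.7000, -1.4000, 1.6000)
Δω = ω₁−ω₀ = (-0.03904000, 0.05630000, -0.04680000)
precession coupling = (0.0144, -0.0126, -0.0198)
applied torque τ = (-0.0100, 0.1000, -0.0900)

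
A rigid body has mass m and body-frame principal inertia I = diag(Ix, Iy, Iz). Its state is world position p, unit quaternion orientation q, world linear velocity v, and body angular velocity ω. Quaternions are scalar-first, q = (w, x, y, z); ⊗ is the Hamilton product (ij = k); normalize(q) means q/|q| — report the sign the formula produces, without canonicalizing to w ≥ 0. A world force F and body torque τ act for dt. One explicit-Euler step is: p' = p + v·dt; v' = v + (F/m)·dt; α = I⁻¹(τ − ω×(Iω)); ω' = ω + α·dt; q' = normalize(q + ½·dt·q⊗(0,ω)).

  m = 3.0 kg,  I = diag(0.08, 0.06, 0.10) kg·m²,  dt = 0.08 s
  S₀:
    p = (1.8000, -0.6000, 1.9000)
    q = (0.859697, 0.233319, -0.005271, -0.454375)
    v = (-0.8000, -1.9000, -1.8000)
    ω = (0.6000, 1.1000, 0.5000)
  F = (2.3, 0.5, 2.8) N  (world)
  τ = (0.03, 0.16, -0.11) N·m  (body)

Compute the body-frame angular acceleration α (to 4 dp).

α = (0.1000, 2.7667, -0.9680)

ω×(Iω) gyroscopic = (0.0220, -0.0060, -0.0132)
(τ − ω×Iω)/I = (0.1000, 2.7667, -0.9680)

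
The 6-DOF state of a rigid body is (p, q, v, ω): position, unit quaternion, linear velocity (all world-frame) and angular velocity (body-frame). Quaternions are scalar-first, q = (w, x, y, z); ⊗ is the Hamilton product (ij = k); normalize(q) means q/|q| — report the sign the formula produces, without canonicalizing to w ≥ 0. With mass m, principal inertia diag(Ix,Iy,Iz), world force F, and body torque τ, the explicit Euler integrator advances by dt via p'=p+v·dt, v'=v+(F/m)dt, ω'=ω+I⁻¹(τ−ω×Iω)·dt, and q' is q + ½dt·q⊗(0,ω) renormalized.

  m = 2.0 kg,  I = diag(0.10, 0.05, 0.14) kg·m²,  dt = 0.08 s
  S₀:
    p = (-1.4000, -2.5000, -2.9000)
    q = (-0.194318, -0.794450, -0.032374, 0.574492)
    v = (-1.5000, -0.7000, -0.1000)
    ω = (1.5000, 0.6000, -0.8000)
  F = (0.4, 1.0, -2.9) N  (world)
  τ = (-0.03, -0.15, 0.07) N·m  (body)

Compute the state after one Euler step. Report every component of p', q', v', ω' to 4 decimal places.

p' = p + v·dt = (-1.5200, -2.5560, -2.9080)
new velocity v' = (-1.4840, -0.6600, -0.2160)
gyro term ω×Iω = (-0.0432, 0.0480, -0.0450)
angular accel α = (0.1320, -3.9600, 0.8214)
new body rate ω' = (1.5106, 0.2832, -0.7343)
Hamilton product q⊗(0,ω) = (1.6706930, -0.6102730, 0.1095872, -0.2726546)
q + ½dt·q⊗(0,ω), renormalized = (-0.1272, -0.8167, -0.0279, 0.5621)

p' = (-1.5200, -2.5560, -2.9080)
q' = (-0.1272, -0.8167, -0.0279, 0.5621)
v' = (-1.4840, -0.6600, -0.2160)
ω' = (1.5106, 0.2832, -0.7343)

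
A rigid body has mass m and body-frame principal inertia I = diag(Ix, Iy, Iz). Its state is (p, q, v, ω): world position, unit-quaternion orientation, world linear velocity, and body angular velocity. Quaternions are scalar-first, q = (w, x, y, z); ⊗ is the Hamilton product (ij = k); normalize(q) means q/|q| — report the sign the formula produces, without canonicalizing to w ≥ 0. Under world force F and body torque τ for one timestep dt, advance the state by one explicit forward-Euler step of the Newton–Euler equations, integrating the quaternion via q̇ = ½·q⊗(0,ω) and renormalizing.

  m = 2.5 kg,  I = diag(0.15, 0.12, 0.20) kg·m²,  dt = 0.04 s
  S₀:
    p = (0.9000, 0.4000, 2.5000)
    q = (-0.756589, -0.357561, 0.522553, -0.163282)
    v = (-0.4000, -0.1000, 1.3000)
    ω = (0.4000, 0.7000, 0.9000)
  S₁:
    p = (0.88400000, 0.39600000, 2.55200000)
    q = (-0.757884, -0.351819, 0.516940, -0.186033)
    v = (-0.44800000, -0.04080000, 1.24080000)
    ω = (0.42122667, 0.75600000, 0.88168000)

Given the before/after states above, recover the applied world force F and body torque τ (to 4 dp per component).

F = (-3.0000, 3.7000, -3.7000)
τ = (0.1300, 0.1500, -0.1000)

velocity change Δv = (-0.04800000, 0.05920000, -0.05920000)
applied force F = (-3.0000, 3.7000, -3.7000)
rate change Δω = (0.02122667, 0.05600000, -0.01832000)
applied torque τ = (0.1300, 0.1500, -0.1000)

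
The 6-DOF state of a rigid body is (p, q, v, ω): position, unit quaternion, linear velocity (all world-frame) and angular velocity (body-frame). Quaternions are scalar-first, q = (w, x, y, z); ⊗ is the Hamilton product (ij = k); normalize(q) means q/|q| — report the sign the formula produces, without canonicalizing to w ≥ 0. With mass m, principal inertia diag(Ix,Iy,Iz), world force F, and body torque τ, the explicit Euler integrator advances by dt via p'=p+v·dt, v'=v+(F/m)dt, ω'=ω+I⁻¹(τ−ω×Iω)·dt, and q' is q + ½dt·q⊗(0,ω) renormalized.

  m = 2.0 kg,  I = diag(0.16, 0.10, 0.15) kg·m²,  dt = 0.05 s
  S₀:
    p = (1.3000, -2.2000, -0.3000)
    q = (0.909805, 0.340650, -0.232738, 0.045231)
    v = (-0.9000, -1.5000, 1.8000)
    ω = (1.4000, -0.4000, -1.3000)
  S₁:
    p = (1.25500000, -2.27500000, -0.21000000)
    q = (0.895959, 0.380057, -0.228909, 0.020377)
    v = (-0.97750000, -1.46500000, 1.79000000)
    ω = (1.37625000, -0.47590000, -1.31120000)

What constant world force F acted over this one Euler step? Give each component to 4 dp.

Δv = v₁−v₀ = (-0.07750000, 0.03500000, -0.01000000)
F = m·Δv/dt = (-3.1000, 1.4000, -0.4000)

F = (-3.1000, 1.4000, -0.4000)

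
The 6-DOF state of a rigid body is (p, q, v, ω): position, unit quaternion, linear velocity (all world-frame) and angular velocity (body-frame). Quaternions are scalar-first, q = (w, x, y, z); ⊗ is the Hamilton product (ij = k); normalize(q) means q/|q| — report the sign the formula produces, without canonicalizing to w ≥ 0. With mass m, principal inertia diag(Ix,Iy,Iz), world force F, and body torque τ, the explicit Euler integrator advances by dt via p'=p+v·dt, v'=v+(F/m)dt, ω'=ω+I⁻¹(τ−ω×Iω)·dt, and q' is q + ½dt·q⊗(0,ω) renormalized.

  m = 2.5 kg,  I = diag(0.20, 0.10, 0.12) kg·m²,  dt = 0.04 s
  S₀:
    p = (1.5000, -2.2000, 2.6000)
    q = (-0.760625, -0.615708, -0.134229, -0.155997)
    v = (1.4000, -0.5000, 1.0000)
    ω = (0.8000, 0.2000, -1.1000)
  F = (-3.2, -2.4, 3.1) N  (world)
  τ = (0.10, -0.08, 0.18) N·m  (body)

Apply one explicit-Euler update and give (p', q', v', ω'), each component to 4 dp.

p' = (1.5560, -2.2200, 2.6400)
q' = (-0.7534, -0.6241, -0.1533, -0.1395)
v' = (1.3488, -0.5384, 1.0496)
ω' = (0.8209, 0.1962, -1.0347)

p' = p + v·dt = (1.5560, -2.2200, 2.6400)
v' = v + a·dt = (1.3488, -0.5384, 1.0496)
α = I⁻¹(τ − ω×Iω) = (0.5220, -0.0960, 1.6333)
ω' = ω + α·dt = (0.8209, 0.1962, -1.0347)
2q̇ = q⊗(0,ω) = (0.3478155, -0.4296487, -0.9542014, 0.8209291)
q' = normalize(q + ½dt·q⊗(0,ω)) = (-0.7534, -0.6241, -0.1533, -0.1395)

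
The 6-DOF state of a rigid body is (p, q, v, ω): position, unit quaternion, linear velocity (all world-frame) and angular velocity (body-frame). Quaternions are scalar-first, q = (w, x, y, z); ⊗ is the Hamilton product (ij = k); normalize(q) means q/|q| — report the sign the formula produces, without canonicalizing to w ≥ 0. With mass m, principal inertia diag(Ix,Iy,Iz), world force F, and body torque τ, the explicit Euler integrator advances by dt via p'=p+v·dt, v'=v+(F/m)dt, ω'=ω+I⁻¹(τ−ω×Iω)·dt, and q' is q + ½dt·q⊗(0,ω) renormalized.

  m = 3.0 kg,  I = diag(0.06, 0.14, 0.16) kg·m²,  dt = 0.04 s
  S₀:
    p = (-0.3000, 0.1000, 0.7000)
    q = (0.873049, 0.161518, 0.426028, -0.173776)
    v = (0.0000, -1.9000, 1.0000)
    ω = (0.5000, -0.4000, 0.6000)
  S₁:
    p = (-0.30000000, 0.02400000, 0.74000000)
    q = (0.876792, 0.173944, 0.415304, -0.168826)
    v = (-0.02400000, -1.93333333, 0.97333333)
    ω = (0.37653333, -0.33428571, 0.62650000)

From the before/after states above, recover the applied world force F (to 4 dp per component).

F = (-1.8000, -2.5000, -2.0000)

v₁ − v₀ = (-0.02400000, -0.03333333, -0.02666667)
applied force F = (-1.8000, -2.5000, -2.0000)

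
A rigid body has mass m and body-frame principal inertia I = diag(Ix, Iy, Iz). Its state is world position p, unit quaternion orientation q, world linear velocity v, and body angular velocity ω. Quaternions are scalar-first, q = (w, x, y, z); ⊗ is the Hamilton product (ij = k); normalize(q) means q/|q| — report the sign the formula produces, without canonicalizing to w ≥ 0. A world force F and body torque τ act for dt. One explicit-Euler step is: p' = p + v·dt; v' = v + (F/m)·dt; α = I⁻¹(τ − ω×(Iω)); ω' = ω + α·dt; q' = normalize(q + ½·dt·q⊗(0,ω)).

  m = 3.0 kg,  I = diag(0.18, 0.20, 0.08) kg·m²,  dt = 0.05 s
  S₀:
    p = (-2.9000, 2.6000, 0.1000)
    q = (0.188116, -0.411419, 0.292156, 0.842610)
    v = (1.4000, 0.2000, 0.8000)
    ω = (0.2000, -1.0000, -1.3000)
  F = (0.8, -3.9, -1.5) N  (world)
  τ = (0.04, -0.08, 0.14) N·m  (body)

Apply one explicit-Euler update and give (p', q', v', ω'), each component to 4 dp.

a = F/m = (0.2667, -1.3000, -0.5000)
new position p' = (-2.8300, 2.6100, 0.1400)
v + (F/m)dt = (1.4133, 0.1350, 0.7750)
gyro term ω×Iω = (-0.1560, -0.0260, -0.0040)
α = I⁻¹(τ − ω×Iω) = (1.0889, -0.2700, 1.8000)
ω + α·dt = (0.2544, -1.0135, -1.2100)
Hamilton product q⊗(0,ω) = (1.4698328, 0.5004304, -0.5544387, 0.1084370)
q' = normalize(q + ½dt·q⊗(0,ω)) = (0.2247, -0.3986, 0.2781, 0.8446)

p' = (-2.8300, 2.6100, 0.1400)
q' = (0.2247, -0.3986, 0.2781, 0.8446)
v' = (1.4133, 0.1350, 0.7750)
ω' = (0.2544, -1.0135, -1.2100)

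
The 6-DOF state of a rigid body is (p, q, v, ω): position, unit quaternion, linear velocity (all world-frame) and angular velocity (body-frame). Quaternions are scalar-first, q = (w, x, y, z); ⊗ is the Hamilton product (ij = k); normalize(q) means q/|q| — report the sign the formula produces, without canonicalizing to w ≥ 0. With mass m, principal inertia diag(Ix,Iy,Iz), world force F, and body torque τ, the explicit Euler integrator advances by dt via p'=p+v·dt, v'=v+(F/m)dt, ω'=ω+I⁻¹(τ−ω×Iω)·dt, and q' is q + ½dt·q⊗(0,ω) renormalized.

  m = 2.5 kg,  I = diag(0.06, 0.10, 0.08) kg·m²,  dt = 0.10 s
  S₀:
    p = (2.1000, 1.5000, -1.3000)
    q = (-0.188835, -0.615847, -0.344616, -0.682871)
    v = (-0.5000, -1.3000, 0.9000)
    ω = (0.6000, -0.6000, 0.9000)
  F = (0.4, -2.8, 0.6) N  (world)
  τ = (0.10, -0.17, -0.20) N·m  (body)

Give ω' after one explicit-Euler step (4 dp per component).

ω' = (0.7487, -0.7592, 0.6680)

ω×(Iω) gyroscopic = (0.0108, -0.0108, -0.0144)
angular accel α = (1.4867, -1.5920, -2.3200)
ω' = ω + α·dt = (0.7487, -0.7592, 0.6680)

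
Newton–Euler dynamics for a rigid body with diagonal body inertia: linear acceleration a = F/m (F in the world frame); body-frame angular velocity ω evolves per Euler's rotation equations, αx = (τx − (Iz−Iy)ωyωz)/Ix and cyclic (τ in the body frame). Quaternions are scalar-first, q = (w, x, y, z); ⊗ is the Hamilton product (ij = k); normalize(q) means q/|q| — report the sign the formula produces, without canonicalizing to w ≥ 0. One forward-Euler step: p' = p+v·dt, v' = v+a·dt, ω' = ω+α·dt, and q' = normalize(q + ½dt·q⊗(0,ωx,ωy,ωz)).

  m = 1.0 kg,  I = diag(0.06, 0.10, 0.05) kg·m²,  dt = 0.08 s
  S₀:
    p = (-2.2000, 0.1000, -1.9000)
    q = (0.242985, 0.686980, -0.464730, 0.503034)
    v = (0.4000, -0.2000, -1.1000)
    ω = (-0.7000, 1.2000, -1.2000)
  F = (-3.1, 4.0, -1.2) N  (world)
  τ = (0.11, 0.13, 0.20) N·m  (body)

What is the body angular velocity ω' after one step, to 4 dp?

α = I⁻¹(τ − ω×Iω) = (0.6333, 1.2160, 4.6720)
new body rate ω' = (-0.6493, 1.2973, -0.8262)

ω' = (-0.6493, 1.2973, -0.8262)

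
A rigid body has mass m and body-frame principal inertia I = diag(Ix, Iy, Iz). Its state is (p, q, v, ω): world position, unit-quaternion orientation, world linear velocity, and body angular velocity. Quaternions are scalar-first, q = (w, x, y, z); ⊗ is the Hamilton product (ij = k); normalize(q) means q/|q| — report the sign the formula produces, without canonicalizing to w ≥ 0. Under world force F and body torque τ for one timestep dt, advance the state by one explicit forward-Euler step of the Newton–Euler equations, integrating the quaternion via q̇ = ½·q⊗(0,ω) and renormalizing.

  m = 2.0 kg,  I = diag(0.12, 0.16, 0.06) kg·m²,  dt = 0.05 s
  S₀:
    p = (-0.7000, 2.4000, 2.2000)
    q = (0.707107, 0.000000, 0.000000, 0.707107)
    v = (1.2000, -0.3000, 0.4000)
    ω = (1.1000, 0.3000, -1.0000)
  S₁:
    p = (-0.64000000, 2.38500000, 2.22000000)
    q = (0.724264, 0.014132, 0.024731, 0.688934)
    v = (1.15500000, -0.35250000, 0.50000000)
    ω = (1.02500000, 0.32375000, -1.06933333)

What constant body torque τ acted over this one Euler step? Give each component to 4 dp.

τ = (-0.1500, 0.0100, -0.0700)

rate change Δω = (-0.07500000, 0.02375000, -0.06933333)
precession coupling = (0.0300, -0.0660, 0.0132)
I·α + gyro = (-0.1500, 0.0100, -0.0700)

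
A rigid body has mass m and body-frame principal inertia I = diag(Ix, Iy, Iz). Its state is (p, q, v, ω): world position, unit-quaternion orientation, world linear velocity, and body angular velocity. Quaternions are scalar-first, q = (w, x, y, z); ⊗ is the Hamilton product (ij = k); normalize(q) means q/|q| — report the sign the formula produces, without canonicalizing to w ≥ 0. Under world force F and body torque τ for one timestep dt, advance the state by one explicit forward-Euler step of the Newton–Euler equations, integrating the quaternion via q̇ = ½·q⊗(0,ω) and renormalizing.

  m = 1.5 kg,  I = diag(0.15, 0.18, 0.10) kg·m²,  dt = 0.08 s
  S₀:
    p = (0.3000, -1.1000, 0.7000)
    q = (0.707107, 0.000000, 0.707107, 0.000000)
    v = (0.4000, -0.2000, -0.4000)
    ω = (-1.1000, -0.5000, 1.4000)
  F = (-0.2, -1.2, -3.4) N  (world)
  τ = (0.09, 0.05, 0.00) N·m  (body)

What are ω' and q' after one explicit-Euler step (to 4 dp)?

ω' = (-1.0819, -0.4436, 1.3868)
q' = (0.7193, 0.0085, 0.6911, 0.0705)

gyro term ω×Iω = (0.0560, -0.0770, 0.0165)
angular accel α = (0.2267, 0.7056, -0.1650)
ω + α·dt = (-1.0819, -0.4436, 1.3868)
q⊗(0,ω) = (0.3535535, 0.2121321, -0.3535535, 1.7677675)
updated quaternion q' = (0.7193, 0.0085, 0.6911, 0.0705)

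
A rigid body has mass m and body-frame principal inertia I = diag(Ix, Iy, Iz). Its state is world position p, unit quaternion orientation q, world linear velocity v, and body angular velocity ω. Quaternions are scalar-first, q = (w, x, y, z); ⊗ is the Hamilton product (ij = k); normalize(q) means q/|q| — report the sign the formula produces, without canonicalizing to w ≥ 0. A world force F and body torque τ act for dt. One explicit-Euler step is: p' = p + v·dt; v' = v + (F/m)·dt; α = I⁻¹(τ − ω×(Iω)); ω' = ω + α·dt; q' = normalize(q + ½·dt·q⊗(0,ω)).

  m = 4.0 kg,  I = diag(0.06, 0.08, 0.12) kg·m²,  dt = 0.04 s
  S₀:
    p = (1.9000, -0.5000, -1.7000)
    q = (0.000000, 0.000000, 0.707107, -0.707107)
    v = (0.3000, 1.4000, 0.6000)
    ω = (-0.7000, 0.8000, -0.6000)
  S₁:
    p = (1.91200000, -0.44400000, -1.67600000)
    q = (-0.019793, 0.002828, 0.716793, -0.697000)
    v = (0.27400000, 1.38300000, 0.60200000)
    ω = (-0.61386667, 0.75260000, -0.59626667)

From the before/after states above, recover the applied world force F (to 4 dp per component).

F = (-2.6000, -1.7000, 0.2000)

velocity change Δv = (-0.02600000, -0.01700000, 0.00200000)
applied force F = (-2.6000, -1.7000, 0.2000)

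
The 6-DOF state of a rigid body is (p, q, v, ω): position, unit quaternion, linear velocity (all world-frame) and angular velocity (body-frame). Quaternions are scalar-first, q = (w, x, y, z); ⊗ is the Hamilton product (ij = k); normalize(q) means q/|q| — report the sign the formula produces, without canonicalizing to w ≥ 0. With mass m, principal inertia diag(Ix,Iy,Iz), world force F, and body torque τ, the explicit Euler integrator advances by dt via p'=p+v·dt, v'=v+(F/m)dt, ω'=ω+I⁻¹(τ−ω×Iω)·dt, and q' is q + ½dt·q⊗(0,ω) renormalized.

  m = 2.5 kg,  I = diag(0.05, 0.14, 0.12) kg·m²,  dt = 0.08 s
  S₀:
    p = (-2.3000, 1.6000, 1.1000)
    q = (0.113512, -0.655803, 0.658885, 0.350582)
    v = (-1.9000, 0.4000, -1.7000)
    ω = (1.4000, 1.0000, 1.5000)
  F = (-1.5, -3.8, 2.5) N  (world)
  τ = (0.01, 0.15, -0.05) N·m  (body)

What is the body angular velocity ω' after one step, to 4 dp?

gyro term ω×Iω = (-0.0300, -0.1470, 0.1260)
α = I⁻¹(τ − ω×Iω) = (0.8000, 2.1214, -1.4667)
ω + α·dt = (1.4640, 1.1697, 1.3827)

ω' = (1.4640, 1.1697, 1.3827)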